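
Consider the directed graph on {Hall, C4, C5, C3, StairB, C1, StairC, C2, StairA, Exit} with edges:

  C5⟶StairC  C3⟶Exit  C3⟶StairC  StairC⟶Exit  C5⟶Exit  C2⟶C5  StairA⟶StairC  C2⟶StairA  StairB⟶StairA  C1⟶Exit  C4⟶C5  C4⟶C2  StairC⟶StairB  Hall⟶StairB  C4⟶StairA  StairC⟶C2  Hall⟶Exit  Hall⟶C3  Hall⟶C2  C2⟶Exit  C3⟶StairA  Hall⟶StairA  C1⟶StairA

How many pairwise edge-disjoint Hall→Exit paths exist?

Assign every edge capacity 1; by Menger, the answer equals the max flow.
Path Hall→Exit (+1); total 1.
Path Hall→C3→Exit (+1); total 2.
Path Hall→C2→Exit (+1); total 3.
Path Hall→StairA→StairC→Exit (+1); total 4.
No residual Hall→Exit path; max flow = 4.
Certifying cut of size 4: {Hall→C2, Hall→C3, Hall→Exit, StairA→StairC}.

4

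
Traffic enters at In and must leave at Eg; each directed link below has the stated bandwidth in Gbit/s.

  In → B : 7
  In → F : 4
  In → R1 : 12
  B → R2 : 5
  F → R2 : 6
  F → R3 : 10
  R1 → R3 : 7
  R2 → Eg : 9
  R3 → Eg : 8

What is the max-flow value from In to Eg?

16

Augment In→B→R2→Eg: bottleneck 5, flow now 5.
Augment In→F→R2→Eg: bottleneck 4, flow now 9.
Augment In→R1→R3→Eg: bottleneck 7, flow now 16.
No augmenting path remains; maximum flow = 16.
In the residual graph, reachable from In: {In, B, R1}.
Min-cut edges: In→F (4), B→R2 (5), R1→R3 (7); capacity 4 + 5 + 7 = 16.
This cut is saturated, so no flow can exceed 16.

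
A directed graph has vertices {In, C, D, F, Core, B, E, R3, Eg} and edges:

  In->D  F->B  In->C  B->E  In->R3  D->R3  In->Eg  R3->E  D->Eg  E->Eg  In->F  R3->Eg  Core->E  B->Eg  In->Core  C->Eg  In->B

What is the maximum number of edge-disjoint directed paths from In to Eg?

6

Assign every edge capacity 1; by Menger, the answer equals the max flow.
Path In→Eg (+1); total 1.
Path In→C→Eg (+1); total 2.
Path In→D→Eg (+1); total 3.
Path In→B→Eg (+1); total 4.
Path In→R3→Eg (+1); total 5.
Path In→Core→E→Eg (+1); total 6.
No residual In→Eg path; max flow = 6.
Certifying cut of size 6: {B→Eg, E→Eg, In→C, In→D, In→Eg, In→R3}.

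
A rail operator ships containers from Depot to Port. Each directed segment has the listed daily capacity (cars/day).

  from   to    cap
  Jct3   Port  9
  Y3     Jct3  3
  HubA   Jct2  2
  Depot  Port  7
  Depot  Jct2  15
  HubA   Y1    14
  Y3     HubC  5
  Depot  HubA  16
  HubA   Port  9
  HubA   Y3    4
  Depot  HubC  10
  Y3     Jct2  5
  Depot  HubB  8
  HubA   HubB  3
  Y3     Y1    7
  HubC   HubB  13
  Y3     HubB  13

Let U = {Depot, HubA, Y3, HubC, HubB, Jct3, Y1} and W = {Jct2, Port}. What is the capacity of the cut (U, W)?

47

Edges leaving {Depot, HubA, Y3, HubC, HubB, Jct3, Y1}: Depot→Jct2 (15), Depot→Port (7), HubA→Jct2 (2), HubA→Port (9), Y3→Jct2 (5), Jct3→Port (9).
Cut capacity = 15 + 7 + 2 + 9 + 5 + 9 = 47.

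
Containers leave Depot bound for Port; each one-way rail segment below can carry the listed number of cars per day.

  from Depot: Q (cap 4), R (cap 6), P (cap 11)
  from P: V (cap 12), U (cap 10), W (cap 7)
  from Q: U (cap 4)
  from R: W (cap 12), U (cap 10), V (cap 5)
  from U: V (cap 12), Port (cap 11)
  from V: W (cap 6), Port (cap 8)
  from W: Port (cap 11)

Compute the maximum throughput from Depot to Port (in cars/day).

Augment Depot→P→U→Port: bottleneck 10, flow now 10.
Augment Depot→P→V→Port: bottleneck 1, flow now 11.
Augment Depot→Q→U→Port: bottleneck 1, flow now 12.
Augment Depot→R→V→Port: bottleneck 5, flow now 17.
Augment Depot→R→W→Port: bottleneck 1, flow now 18.
Augment Depot→Q→U→V→Port: bottleneck 2, flow now 20.
Augment Depot→Q→U→P→W→Port: bottleneck 1, flow now 21. (uses reverse residual edge)
No augmenting path remains; maximum flow = 21.
In the residual graph, reachable from Depot: {Depot}.
Min-cut edges: Depot→P (11), Depot→Q (4), Depot→R (6); capacity 11 + 4 + 6 = 21.
This cut is saturated, so no flow can exceed 21.

21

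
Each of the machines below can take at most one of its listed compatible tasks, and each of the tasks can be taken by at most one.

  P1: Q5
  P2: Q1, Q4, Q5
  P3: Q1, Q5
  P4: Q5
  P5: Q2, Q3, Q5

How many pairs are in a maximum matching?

4

Unit-capacity flow: source→left, listed edges, right→sink; max matching = max flow.
Augmenting path P1→Q5 (+1); matched 1.
Augmenting path P2→Q1 (+1); matched 2.
Augmenting path P5→Q2 (+1); matched 3.
Augmenting path P3→Q1→P2→Q4 (+1); matched 4.
No augmenting path remains; maximum matching = 4.
König certificate: {P2, P3, P5, Q5} is a vertex cover of size 4 (every listed pair touches it), so no matching can be larger.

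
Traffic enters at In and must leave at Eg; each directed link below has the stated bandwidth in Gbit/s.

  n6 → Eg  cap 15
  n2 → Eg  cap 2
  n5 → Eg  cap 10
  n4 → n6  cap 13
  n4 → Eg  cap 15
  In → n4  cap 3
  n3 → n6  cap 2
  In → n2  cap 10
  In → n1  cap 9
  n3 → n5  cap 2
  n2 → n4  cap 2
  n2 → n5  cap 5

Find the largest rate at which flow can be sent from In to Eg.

12

Augment In→n2→Eg: bottleneck 2, flow now 2.
Augment In→n4→Eg: bottleneck 3, flow now 5.
Augment In→n2→n4→Eg: bottleneck 2, flow now 7.
Augment In→n2→n5→Eg: bottleneck 5, flow now 12.
No augmenting path remains; maximum flow = 12.
In the residual graph, reachable from In: {In, n1, n2}.
Min-cut edges: In→n4 (3), n2→n4 (2), n2→n5 (5), n2→Eg (2); capacity 3 + 2 + 5 + 2 = 12.
This cut is saturated, so no flow can exceed 12.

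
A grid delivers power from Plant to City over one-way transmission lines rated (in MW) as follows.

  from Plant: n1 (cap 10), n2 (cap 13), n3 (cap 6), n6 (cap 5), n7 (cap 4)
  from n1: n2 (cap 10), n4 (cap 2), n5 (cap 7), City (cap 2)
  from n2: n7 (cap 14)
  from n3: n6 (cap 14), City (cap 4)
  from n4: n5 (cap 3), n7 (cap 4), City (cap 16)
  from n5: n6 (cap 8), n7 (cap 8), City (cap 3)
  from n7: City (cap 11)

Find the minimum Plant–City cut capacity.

Augment Plant→n1→City: bottleneck 2, flow now 2.
Augment Plant→n3→City: bottleneck 4, flow now 6.
Augment Plant→n7→City: bottleneck 4, flow now 10.
Augment Plant→n1→n4→City: bottleneck 2, flow now 12.
Augment Plant→n1→n5→City: bottleneck 3, flow now 15.
Augment Plant→n2→n7→City: bottleneck 7, flow now 22.
No augmenting path remains; maximum flow = 22.
By max-flow min-cut, the minimum cut capacity equals the max flow.
In the residual graph, reachable from Plant: {Plant, n1, n2, n3, n5, n6, n7}.
Min-cut edges: n1→n4 (2), n1→City (2), n3→City (4), n5→City (3), n7→City (11); capacity 2 + 2 + 4 + 3 + 11 = 22.

22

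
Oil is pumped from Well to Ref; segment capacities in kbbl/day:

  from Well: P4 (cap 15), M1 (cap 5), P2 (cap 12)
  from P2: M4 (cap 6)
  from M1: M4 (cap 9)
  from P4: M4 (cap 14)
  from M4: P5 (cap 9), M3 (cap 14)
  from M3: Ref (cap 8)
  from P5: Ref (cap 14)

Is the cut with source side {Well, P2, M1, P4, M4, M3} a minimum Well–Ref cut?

Given cut capacity: 9 + 8 = 17.
Augment Well→P2→M4→M3→Ref: bottleneck 6, flow now 6.
Augment Well→M1→M4→M3→Ref: bottleneck 2, flow now 8.
Augment Well→M1→M4→P5→Ref: bottleneck 3, flow now 11.
Augment Well→P4→M4→P5→Ref: bottleneck 6, flow now 17.
No augmenting path remains; maximum flow = 17.
Cut capacity 17 equals the max flow, so it is a minimum cut.

Yes — it is a minimum cut (capacity 17).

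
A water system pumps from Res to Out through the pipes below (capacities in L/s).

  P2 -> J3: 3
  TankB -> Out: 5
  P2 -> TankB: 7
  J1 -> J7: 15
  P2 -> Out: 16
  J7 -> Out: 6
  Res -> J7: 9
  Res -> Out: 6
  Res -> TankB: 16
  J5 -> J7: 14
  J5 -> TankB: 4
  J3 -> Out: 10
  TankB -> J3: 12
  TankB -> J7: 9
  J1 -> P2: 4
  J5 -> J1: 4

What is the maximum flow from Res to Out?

Augment Res→Out: bottleneck 6, flow now 6.
Augment Res→TankB→Out: bottleneck 5, flow now 11.
Augment Res→J7→Out: bottleneck 6, flow now 17.
Augment Res→TankB→J3→Out: bottleneck 10, flow now 27.
No augmenting path remains; maximum flow = 27.
In the residual graph, reachable from Res: {Res, TankB, J3, J7}.
Min-cut edges: Res→Out (6), TankB→Out (5), J3→Out (10), J7→Out (6); capacity 6 + 5 + 10 + 6 = 27.
This cut is saturated, so no flow can exceed 27.

27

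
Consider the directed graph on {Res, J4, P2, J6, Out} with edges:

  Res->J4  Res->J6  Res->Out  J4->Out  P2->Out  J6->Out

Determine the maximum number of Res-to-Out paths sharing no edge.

3

Assign every edge capacity 1; by Menger, the answer equals the max flow.
Path Res→Out (+1); total 1.
Path Res→J4→Out (+1); total 2.
Path Res→J6→Out (+1); total 3.
No residual Res→Out path; max flow = 3.
Certifying cut of size 3: {Res→J4, Res→J6, Res→Out}.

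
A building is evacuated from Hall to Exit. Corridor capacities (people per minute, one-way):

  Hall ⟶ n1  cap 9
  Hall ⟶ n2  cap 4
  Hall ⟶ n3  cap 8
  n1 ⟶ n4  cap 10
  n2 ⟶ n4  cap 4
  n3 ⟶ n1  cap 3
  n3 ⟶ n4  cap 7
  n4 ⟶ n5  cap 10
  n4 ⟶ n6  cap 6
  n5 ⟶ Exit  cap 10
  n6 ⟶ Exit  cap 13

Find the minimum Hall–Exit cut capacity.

16

Augment Hall→n1→n4→n5→Exit: bottleneck 9, flow now 9.
Augment Hall→n2→n4→n5→Exit: bottleneck 1, flow now 10.
Augment Hall→n2→n4→n6→Exit: bottleneck 3, flow now 13.
Augment Hall→n3→n4→n6→Exit: bottleneck 3, flow now 16.
No augmenting path remains; maximum flow = 16.
By max-flow min-cut, the minimum cut capacity equals the max flow.
In the residual graph, reachable from Hall: {Hall, n1, n2, n3, n4}.
Min-cut edges: n4→n5 (10), n4→n6 (6); capacity 10 + 6 = 16.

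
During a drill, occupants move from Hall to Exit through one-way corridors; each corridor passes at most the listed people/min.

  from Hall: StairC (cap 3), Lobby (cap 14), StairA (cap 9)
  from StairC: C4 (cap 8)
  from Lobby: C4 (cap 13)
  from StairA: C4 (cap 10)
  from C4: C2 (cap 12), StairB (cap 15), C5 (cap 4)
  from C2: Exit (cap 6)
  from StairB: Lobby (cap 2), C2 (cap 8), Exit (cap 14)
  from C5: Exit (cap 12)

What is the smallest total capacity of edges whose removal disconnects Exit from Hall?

Augment Hall→StairC→C4→C2→Exit: bottleneck 3, flow now 3.
Augment Hall→Lobby→C4→C2→Exit: bottleneck 3, flow now 6.
Augment Hall→Lobby→C4→StairB→Exit: bottleneck 10, flow now 16.
Augment Hall→StairA→C4→StairB→Exit: bottleneck 4, flow now 20.
Augment Hall→StairA→C4→C5→Exit: bottleneck 4, flow now 24.
No augmenting path remains; maximum flow = 24.
By max-flow min-cut, the minimum cut capacity equals the max flow.
In the residual graph, reachable from Hall: {Hall, StairC, Lobby, StairA, C4, C2, StairB}.
Min-cut edges: C4→C5 (4), C2→Exit (6), StairB→Exit (14); capacity 4 + 6 + 14 = 24.

24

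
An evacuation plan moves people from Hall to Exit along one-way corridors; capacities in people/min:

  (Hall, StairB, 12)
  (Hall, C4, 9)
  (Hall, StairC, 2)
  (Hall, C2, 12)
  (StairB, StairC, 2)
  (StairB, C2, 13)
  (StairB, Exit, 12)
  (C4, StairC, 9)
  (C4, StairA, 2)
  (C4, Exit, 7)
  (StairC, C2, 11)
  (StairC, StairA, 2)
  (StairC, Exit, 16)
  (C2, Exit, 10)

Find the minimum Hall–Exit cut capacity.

Augment Hall→StairB→Exit: bottleneck 12, flow now 12.
Augment Hall→C4→Exit: bottleneck 7, flow now 19.
Augment Hall→StairC→Exit: bottleneck 2, flow now 21.
Augment Hall→C2→Exit: bottleneck 10, flow now 31.
Augment Hall→C4→StairC→Exit: bottleneck 2, flow now 33.
No augmenting path remains; maximum flow = 33.
By max-flow min-cut, the minimum cut capacity equals the max flow.
In the residual graph, reachable from Hall: {Hall, C2}.
Min-cut edges: Hall→StairB (12), Hall→C4 (9), Hall→StairC (2), C2→Exit (10); capacity 12 + 9 + 2 + 10 = 33.

33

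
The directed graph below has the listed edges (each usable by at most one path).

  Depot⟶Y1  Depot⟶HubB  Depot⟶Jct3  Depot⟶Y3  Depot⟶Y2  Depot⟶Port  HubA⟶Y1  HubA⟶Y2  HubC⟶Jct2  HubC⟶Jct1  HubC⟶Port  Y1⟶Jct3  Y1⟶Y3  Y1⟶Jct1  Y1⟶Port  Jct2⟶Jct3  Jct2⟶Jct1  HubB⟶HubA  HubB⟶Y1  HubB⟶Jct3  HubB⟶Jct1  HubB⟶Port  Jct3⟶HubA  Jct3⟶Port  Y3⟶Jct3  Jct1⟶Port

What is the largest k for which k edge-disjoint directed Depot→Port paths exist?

5

Assign every edge capacity 1; by Menger, the answer equals the max flow.
Path Depot→Port (+1); total 1.
Path Depot→Y1→Port (+1); total 2.
Path Depot→HubB→Port (+1); total 3.
Path Depot→Jct3→Port (+1); total 4.
Path Depot→Y3→Jct3→HubA→Y1→Jct1→Port (+1); total 5.
No residual Depot→Port path; max flow = 5.
Certifying cut of size 5: {Depot→HubB, Depot→Jct3, Depot→Port, Depot→Y1, Depot→Y3}.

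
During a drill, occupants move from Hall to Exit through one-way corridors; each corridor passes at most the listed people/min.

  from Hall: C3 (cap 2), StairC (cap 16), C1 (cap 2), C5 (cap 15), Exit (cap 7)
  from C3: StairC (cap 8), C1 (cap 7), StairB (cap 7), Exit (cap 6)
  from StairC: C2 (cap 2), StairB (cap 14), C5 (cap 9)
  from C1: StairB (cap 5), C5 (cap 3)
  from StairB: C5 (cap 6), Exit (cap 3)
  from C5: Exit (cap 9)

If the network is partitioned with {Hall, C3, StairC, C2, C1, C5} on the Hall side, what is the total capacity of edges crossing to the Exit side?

48

Edges leaving {Hall, C3, StairC, C2, C1, C5}: Hall→Exit (7), C3→StairB (7), C3→Exit (6), StairC→StairB (14), C1→StairB (5), C5→Exit (9).
Cut capacity = 7 + 7 + 6 + 14 + 5 + 9 = 48.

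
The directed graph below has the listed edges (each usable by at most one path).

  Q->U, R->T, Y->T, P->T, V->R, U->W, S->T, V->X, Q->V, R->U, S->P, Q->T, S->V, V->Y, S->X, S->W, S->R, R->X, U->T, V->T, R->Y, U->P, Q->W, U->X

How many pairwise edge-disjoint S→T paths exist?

4

Assign every edge capacity 1; by Menger, the answer equals the max flow.
Path S→T (+1); total 1.
Path S→P→T (+1); total 2.
Path S→R→T (+1); total 3.
Path S→V→T (+1); total 4.
No residual S→T path; max flow = 4.
Certifying cut of size 4: {S→P, S→R, S→T, S→V}.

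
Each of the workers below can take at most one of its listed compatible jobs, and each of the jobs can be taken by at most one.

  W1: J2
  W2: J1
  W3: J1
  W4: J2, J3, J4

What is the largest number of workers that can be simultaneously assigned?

Unit-capacity flow: source→left, listed edges, right→sink; max matching = max flow.
Augmenting path W1→J2 (+1); matched 1.
Augmenting path W2→J1 (+1); matched 2.
Augmenting path W4→J3 (+1); matched 3.
No augmenting path remains; maximum matching = 3.
König certificate: {W1, W4, J1} is a vertex cover of size 3 (every listed pair touches it), so no matching can be larger.

3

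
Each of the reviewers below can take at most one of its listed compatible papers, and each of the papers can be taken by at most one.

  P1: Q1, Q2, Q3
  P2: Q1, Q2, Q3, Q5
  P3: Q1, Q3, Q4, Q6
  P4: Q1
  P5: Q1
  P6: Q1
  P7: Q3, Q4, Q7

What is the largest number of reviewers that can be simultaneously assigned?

Unit-capacity flow: source→left, listed edges, right→sink; max matching = max flow.
Augmenting path P1→Q1 (+1); matched 1.
Augmenting path P2→Q2 (+1); matched 2.
Augmenting path P3→Q3 (+1); matched 3.
Augmenting path P7→Q4 (+1); matched 4.
Augmenting path P4→Q1→P1→Q2→P2→Q5 (+1); matched 5.
No augmenting path remains; maximum matching = 5.
König certificate: {P1, P2, P3, P7, Q1} is a vertex cover of size 5 (every listed pair touches it), so no matching can be larger.

5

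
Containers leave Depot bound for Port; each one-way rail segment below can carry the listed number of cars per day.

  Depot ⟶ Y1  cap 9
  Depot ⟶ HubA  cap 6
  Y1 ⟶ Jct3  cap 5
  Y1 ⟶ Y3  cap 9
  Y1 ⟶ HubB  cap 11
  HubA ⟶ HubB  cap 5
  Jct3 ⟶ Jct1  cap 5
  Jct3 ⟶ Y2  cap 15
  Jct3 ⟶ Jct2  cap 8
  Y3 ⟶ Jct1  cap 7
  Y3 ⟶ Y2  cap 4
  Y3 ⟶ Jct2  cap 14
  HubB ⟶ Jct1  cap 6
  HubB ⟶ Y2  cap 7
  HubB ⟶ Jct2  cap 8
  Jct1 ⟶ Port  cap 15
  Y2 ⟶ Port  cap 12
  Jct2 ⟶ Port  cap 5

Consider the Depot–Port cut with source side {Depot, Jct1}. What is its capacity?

Edges leaving {Depot, Jct1}: Depot→Y1 (9), Depot→HubA (6), Jct1→Port (15).
Cut capacity = 9 + 6 + 15 = 30.

30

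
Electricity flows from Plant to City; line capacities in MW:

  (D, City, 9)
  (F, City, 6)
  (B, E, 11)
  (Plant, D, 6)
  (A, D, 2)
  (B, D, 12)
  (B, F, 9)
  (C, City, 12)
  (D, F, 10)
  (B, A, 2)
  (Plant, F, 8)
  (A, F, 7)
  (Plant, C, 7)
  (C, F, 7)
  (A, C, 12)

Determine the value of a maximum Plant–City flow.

Augment Plant→C→City: bottleneck 7, flow now 7.
Augment Plant→D→City: bottleneck 6, flow now 13.
Augment Plant→F→City: bottleneck 6, flow now 19.
No augmenting path remains; maximum flow = 19.
In the residual graph, reachable from Plant: {Plant, F}.
Min-cut edges: Plant→C (7), Plant→D (6), F→City (6); capacity 7 + 6 + 6 = 19.
This cut is saturated, so no flow can exceed 19.

19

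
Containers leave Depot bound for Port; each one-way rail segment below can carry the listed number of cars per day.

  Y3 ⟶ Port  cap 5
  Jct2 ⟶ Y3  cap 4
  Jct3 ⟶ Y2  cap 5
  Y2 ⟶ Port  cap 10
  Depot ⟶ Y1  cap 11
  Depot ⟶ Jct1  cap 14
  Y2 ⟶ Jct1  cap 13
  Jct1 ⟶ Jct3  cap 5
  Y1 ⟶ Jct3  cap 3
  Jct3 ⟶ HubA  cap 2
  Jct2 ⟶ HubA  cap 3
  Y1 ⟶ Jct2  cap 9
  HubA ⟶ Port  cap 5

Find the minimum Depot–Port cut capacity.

14

Augment Depot→Y1→Jct3→Y2→Port: bottleneck 3, flow now 3.
Augment Depot→Y1→Jct2→Y3→Port: bottleneck 4, flow now 7.
Augment Depot→Y1→Jct2→HubA→Port: bottleneck 3, flow now 10.
Augment Depot→Jct1→Jct3→Y2→Port: bottleneck 2, flow now 12.
Augment Depot→Jct1→Jct3→HubA→Port: bottleneck 2, flow now 14.
No augmenting path remains; maximum flow = 14.
By max-flow min-cut, the minimum cut capacity equals the max flow.
In the residual graph, reachable from Depot: {Depot, Y1, Jct1, Jct3, Jct2}.
Min-cut edges: Jct3→Y2 (5), Jct3→HubA (2), Jct2→Y3 (4), Jct2→HubA (3); capacity 5 + 2 + 4 + 3 = 14.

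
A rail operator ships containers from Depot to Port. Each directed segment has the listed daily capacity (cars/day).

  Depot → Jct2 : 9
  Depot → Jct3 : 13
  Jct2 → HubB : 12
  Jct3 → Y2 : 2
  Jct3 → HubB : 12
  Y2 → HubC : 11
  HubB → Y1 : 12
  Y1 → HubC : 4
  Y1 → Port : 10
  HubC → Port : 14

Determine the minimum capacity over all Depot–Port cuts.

14

Augment Depot→Jct2→HubB→Y1→Port: bottleneck 9, flow now 9.
Augment Depot→Jct3→Y2→HubC→Port: bottleneck 2, flow now 11.
Augment Depot→Jct3→HubB→Y1→Port: bottleneck 1, flow now 12.
Augment Depot→Jct3→HubB→Y1→HubC→Port: bottleneck 2, flow now 14.
No augmenting path remains; maximum flow = 14.
By max-flow min-cut, the minimum cut capacity equals the max flow.
In the residual graph, reachable from Depot: {Depot, Jct2, Jct3, HubB}.
Min-cut edges: Jct3→Y2 (2), HubB→Y1 (12); capacity 2 + 12 = 14.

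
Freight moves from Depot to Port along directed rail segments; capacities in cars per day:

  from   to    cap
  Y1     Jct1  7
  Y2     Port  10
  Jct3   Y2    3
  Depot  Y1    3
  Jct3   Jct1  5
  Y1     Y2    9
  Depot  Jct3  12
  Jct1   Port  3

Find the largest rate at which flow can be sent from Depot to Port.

Augment Depot→Y1→Jct1→Port: bottleneck 3, flow now 3.
Augment Depot→Jct3→Y2→Port: bottleneck 3, flow now 6.
Augment Depot→Jct3→Jct1→Y1→Y2→Port: bottleneck 3, flow now 9. (uses reverse residual edge)
No augmenting path remains; maximum flow = 9.
In the residual graph, reachable from Depot: {Depot, Jct3, Jct1}.
Min-cut edges: Depot→Y1 (3), Jct3→Y2 (3), Jct1→Port (3); capacity 3 + 3 + 3 = 9.
This cut is saturated, so no flow can exceed 9.

9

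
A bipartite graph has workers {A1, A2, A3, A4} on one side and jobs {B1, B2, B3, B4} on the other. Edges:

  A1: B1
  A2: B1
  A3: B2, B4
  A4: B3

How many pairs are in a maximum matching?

Unit-capacity flow: source→left, listed edges, right→sink; max matching = max flow.
Augmenting path A1→B1 (+1); matched 1.
Augmenting path A3→B2 (+1); matched 2.
Augmenting path A4→B3 (+1); matched 3.
No augmenting path remains; maximum matching = 3.
König certificate: {A3, A4, B1} is a vertex cover of size 3 (every listed pair touches it), so no matching can be larger.

3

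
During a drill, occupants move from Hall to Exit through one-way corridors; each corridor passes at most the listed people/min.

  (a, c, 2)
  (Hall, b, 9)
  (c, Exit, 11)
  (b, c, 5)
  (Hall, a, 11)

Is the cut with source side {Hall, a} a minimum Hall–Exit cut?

No — its capacity is 11, but the minimum cut has capacity 7.

Given cut capacity: 9 + 2 = 11.
Augment Hall→a→c→Exit: bottleneck 2, flow now 2.
Augment Hall→b→c→Exit: bottleneck 5, flow now 7.
No augmenting path remains; maximum flow = 7.
In the residual graph, reachable from Hall: {Hall, a, b}.
Min-cut edges: a→c (2), b→c (5); capacity 2 + 5 = 7.
Cut capacity 11 exceeds the max flow 7, so it is not minimum.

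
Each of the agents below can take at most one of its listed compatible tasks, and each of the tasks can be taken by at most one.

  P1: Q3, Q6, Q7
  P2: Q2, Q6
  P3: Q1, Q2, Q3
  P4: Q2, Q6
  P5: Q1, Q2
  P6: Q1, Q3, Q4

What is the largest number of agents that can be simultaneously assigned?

6

Unit-capacity flow: source→left, listed edges, right→sink; max matching = max flow.
Augmenting path P1→Q3 (+1); matched 1.
Augmenting path P2→Q2 (+1); matched 2.
Augmenting path P3→Q1 (+1); matched 3.
Augmenting path P4→Q6 (+1); matched 4.
Augmenting path P6→Q4 (+1); matched 5.
Augmenting path P5→Q1→P3→Q3→P1→Q7 (+1); matched 6.
No augmenting path remains; maximum matching = 6.
König certificate: {P1, P2, P3, P4, P5, P6} is a vertex cover of size 6 (every listed pair touches it), so no matching can be larger.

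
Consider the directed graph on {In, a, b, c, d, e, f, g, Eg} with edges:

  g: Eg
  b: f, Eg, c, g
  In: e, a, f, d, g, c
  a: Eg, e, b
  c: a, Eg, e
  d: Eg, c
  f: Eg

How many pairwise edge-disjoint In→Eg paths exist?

Assign every edge capacity 1; by Menger, the answer equals the max flow.
Path In→a→Eg (+1); total 1.
Path In→c→Eg (+1); total 2.
Path In→d→Eg (+1); total 3.
Path In→f→Eg (+1); total 4.
Path In→g→Eg (+1); total 5.
No residual In→Eg path; max flow = 5.
Certifying cut of size 5: {In→a, In→c, In→d, In→f, In→g}.

5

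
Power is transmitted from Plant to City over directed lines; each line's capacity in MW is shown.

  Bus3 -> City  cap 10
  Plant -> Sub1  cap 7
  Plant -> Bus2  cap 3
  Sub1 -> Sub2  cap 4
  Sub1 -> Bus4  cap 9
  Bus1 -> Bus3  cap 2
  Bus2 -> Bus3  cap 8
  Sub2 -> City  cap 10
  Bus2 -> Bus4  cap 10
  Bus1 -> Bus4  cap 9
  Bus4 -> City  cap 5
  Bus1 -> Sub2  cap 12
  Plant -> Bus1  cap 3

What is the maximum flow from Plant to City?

Augment Plant→Bus2→Bus3→City: bottleneck 3, flow now 3.
Augment Plant→Sub1→Sub2→City: bottleneck 4, flow now 7.
Augment Plant→Sub1→Bus4→City: bottleneck 3, flow now 10.
Augment Plant→Bus1→Bus3→City: bottleneck 2, flow now 12.
Augment Plant→Bus1→Sub2→City: bottleneck 1, flow now 13.
No augmenting path remains; maximum flow = 13.
In the residual graph, reachable from Plant: {Plant}.
Min-cut edges: Plant→Bus2 (3), Plant→Sub1 (7), Plant→Bus1 (3); capacity 3 + 7 + 3 = 13.
This cut is saturated, so no flow can exceed 13.

13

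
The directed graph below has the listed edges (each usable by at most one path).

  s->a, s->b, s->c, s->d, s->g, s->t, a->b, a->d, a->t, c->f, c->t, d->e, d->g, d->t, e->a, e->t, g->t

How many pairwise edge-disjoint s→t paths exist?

Assign every edge capacity 1; by Menger, the answer equals the max flow.
Path s→t (+1); total 1.
Path s→a→t (+1); total 2.
Path s→c→t (+1); total 3.
Path s→d→t (+1); total 4.
Path s→g→t (+1); total 5.
No residual s→t path; max flow = 5.
Certifying cut of size 5: {s→a, s→c, s→d, s→g, s→t}.

5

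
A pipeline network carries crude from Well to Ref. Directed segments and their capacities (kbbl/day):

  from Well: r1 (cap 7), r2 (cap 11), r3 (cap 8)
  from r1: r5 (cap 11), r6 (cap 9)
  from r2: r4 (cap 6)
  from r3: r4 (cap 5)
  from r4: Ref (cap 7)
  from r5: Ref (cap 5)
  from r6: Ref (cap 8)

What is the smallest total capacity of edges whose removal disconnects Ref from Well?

Augment Well→r1→r5→Ref: bottleneck 5, flow now 5.
Augment Well→r1→r6→Ref: bottleneck 2, flow now 7.
Augment Well→r2→r4→Ref: bottleneck 6, flow now 13.
Augment Well→r3→r4→Ref: bottleneck 1, flow now 14.
No augmenting path remains; maximum flow = 14.
By max-flow min-cut, the minimum cut capacity equals the max flow.
In the residual graph, reachable from Well: {Well, r2, r3, r4}.
Min-cut edges: Well→r1 (7), r4→Ref (7); capacity 7 + 7 = 14.

14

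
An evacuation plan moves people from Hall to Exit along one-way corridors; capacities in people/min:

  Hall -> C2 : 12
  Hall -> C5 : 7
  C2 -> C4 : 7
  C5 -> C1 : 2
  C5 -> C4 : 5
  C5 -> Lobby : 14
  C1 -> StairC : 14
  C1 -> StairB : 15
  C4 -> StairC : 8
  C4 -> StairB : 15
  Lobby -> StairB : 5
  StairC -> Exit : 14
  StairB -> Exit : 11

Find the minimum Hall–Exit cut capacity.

14

Augment Hall→C2→C4→StairC→Exit: bottleneck 7, flow now 7.
Augment Hall→C5→C1→StairC→Exit: bottleneck 2, flow now 9.
Augment Hall→C5→C4→StairC→Exit: bottleneck 1, flow now 10.
Augment Hall→C5→C4→StairB→Exit: bottleneck 4, flow now 14.
No augmenting path remains; maximum flow = 14.
By max-flow min-cut, the minimum cut capacity equals the max flow.
In the residual graph, reachable from Hall: {Hall, C2}.
Min-cut edges: Hall→C5 (7), C2→C4 (7); capacity 7 + 7 = 14.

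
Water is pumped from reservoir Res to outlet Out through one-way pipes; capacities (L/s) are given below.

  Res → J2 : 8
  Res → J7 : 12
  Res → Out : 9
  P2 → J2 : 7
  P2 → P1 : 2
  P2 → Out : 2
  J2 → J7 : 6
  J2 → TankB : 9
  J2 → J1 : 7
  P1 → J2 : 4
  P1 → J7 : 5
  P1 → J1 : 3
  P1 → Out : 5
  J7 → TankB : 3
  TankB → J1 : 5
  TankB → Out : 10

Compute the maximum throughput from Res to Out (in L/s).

19

Augment Res→Out: bottleneck 9, flow now 9.
Augment Res→J2→TankB→Out: bottleneck 8, flow now 17.
Augment Res→J7→TankB→Out: bottleneck 2, flow now 19.
No augmenting path remains; maximum flow = 19.
In the residual graph, reachable from Res: {Res, J2, J7, TankB, J1}.
Min-cut edges: Res→Out (9), TankB→Out (10); capacity 9 + 10 = 19.
This cut is saturated, so no flow can exceed 19.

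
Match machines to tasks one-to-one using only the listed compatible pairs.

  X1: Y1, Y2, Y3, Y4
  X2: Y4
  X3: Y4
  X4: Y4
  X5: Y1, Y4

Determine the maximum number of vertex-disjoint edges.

3

Unit-capacity flow: source→left, listed edges, right→sink; max matching = max flow.
Augmenting path X1→Y1 (+1); matched 1.
Augmenting path X2→Y4 (+1); matched 2.
Augmenting path X5→Y1→X1→Y2 (+1); matched 3.
No augmenting path remains; maximum matching = 3.
König certificate: {X1, X5, Y4} is a vertex cover of size 3 (every listed pair touches it), so no matching can be larger.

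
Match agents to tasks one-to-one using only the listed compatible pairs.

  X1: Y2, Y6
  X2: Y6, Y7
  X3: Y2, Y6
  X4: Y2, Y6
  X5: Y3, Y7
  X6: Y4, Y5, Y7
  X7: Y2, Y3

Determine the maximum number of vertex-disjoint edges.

Unit-capacity flow: source→left, listed edges, right→sink; max matching = max flow.
Augmenting path X1→Y2 (+1); matched 1.
Augmenting path X2→Y6 (+1); matched 2.
Augmenting path X5→Y3 (+1); matched 3.
Augmenting path X6→Y4 (+1); matched 4.
Augmenting path X3→Y6→X2→Y7 (+1); matched 5.
No augmenting path remains; maximum matching = 5.
König certificate: {X6, Y2, Y3, Y6, Y7} is a vertex cover of size 5 (every listed pair touches it), so no matching can be larger.

5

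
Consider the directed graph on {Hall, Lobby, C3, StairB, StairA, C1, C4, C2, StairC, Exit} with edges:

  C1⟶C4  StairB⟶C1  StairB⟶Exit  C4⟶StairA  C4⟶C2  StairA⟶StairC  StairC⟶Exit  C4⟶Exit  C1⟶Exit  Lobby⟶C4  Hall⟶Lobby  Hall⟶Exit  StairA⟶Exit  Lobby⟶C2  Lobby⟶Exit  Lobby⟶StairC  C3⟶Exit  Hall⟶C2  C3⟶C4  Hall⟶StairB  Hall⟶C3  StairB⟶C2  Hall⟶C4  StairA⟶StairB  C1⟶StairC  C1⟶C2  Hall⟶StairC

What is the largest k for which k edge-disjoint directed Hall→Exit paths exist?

6

Assign every edge capacity 1; by Menger, the answer equals the max flow.
Path Hall→Exit (+1); total 1.
Path Hall→Lobby→Exit (+1); total 2.
Path Hall→C3→Exit (+1); total 3.
Path Hall→StairB→Exit (+1); total 4.
Path Hall→C4→Exit (+1); total 5.
Path Hall→StairC→Exit (+1); total 6.
No residual Hall→Exit path; max flow = 6.
Certifying cut of size 6: {Hall→C3, Hall→C4, Hall→Exit, Hall→Lobby, Hall→StairB, Hall→StairC}.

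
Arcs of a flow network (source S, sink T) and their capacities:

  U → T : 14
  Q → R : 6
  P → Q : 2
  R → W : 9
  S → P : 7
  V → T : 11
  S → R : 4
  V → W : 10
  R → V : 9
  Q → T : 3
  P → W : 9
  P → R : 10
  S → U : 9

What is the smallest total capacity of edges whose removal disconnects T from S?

Augment S→U→T: bottleneck 9, flow now 9.
Augment S→P→Q→T: bottleneck 2, flow now 11.
Augment S→R→V→T: bottleneck 4, flow now 15.
Augment S→P→R→V→T: bottleneck 5, flow now 20.
No augmenting path remains; maximum flow = 20.
By max-flow min-cut, the minimum cut capacity equals the max flow.
In the residual graph, reachable from S: {S}.
Min-cut edges: S→P (7), S→R (4), S→U (9); capacity 7 + 4 + 9 = 20.

20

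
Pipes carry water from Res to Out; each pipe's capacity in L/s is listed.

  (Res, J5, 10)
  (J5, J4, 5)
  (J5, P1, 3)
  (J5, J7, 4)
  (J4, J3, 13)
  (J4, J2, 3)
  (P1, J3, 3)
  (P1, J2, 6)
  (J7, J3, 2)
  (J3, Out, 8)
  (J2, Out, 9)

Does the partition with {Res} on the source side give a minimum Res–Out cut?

Given cut capacity: 10 = 10.
Augment Res→J5→J4→J3→Out: bottleneck 5, flow now 5.
Augment Res→J5→P1→J3→Out: bottleneck 3, flow now 8.
Augment Res→J5→J7→J3→J4→J2→Out: bottleneck 2, flow now 10. (uses reverse residual edge)
No augmenting path remains; maximum flow = 10.
Cut capacity 10 equals the max flow, so it is a minimum cut.

Yes — it is a minimum cut (capacity 10).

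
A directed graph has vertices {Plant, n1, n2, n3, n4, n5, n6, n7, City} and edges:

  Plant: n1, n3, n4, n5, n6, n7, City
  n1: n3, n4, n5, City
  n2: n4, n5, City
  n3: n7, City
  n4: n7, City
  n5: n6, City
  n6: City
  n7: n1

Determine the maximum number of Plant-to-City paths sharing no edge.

Assign every edge capacity 1; by Menger, the answer equals the max flow.
Path Plant→City (+1); total 1.
Path Plant→n1→City (+1); total 2.
Path Plant→n3→City (+1); total 3.
Path Plant→n4→City (+1); total 4.
Path Plant→n5→City (+1); total 5.
Path Plant→n6→City (+1); total 6.
No residual Plant→City path; max flow = 6.
Certifying cut of size 6: {Plant→City, n1→City, n3→City, n4→City, n5→City, n6→City}.

6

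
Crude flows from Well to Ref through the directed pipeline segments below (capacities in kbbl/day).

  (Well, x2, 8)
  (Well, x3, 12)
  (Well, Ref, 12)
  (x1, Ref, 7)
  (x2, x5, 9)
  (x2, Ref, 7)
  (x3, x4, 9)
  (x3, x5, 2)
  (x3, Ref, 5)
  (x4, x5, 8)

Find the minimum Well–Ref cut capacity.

24

Augment Well→Ref: bottleneck 12, flow now 12.
Augment Well→x2→Ref: bottleneck 7, flow now 19.
Augment Well→x3→Ref: bottleneck 5, flow now 24.
No augmenting path remains; maximum flow = 24.
By max-flow min-cut, the minimum cut capacity equals the max flow.
In the residual graph, reachable from Well: {Well, x2, x3, x4, x5}.
Min-cut edges: Well→Ref (12), x2→Ref (7), x3→Ref (5); capacity 12 + 7 + 5 = 24.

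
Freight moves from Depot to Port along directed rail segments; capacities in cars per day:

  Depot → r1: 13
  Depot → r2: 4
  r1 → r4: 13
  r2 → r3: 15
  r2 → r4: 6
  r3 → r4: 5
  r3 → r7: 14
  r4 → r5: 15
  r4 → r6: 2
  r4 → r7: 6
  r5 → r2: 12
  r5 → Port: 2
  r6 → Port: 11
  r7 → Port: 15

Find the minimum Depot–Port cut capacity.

Augment Depot→r1→r4→r5→Port: bottleneck 2, flow now 2.
Augment Depot→r1→r4→r6→Port: bottleneck 2, flow now 4.
Augment Depot→r1→r4→r7→Port: bottleneck 6, flow now 10.
Augment Depot→r2→r3→r7→Port: bottleneck 4, flow now 14.
Augment Depot→r1→r4→r5→r2→r3→r7→Port: bottleneck 3, flow now 17.
No augmenting path remains; maximum flow = 17.
By max-flow min-cut, the minimum cut capacity equals the max flow.
In the residual graph, reachable from Depot: {Depot}.
Min-cut edges: Depot→r1 (13), Depot→r2 (4); capacity 13 + 4 = 17.

17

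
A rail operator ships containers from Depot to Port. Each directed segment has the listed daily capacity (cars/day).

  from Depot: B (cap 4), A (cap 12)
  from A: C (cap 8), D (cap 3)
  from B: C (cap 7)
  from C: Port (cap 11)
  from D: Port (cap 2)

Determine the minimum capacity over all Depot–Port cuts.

Augment Depot→A→C→Port: bottleneck 8, flow now 8.
Augment Depot→A→D→Port: bottleneck 2, flow now 10.
Augment Depot→B→C→Port: bottleneck 3, flow now 13.
No augmenting path remains; maximum flow = 13.
By max-flow min-cut, the minimum cut capacity equals the max flow.
In the residual graph, reachable from Depot: {Depot, A, B, C, D}.
Min-cut edges: C→Port (11), D→Port (2); capacity 11 + 2 = 13.

13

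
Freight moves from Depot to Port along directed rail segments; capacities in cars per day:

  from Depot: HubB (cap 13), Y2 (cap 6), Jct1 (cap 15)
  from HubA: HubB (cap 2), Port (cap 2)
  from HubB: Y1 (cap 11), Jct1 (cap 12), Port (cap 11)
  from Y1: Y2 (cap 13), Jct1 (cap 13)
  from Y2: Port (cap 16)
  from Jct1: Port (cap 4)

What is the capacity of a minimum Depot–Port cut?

Augment Depot→HubB→Port: bottleneck 11, flow now 11.
Augment Depot→Y2→Port: bottleneck 6, flow now 17.
Augment Depot→Jct1→Port: bottleneck 4, flow now 21.
Augment Depot→HubB→Y1→Y2→Port: bottleneck 2, flow now 23.
No augmenting path remains; maximum flow = 23.
By max-flow min-cut, the minimum cut capacity equals the max flow.
In the residual graph, reachable from Depot: {Depot, Jct1}.
Min-cut edges: Depot→HubB (13), Depot→Y2 (6), Jct1→Port (4); capacity 13 + 6 + 4 = 23.

23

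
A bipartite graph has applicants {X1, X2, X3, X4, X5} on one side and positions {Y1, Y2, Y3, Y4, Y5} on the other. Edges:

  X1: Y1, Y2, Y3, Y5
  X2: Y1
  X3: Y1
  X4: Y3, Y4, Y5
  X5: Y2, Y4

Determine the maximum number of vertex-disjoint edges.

Unit-capacity flow: source→left, listed edges, right→sink; max matching = max flow.
Augmenting path X1→Y1 (+1); matched 1.
Augmenting path X4→Y3 (+1); matched 2.
Augmenting path X5→Y2 (+1); matched 3.
Augmenting path X2→Y1→X1→Y5 (+1); matched 4.
No augmenting path remains; maximum matching = 4.
König certificate: {X1, X4, X5, Y1} is a vertex cover of size 4 (every listed pair touches it), so no matching can be larger.

4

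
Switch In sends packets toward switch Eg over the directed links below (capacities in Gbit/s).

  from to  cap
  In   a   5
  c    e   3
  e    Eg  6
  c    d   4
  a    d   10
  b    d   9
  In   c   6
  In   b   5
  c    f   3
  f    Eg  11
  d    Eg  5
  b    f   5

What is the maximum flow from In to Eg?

16

Augment In→a→d→Eg: bottleneck 5, flow now 5.
Augment In→b→f→Eg: bottleneck 5, flow now 10.
Augment In→c→e→Eg: bottleneck 3, flow now 13.
Augment In→c→f→Eg: bottleneck 3, flow now 16.
No augmenting path remains; maximum flow = 16.
In the residual graph, reachable from In: {In}.
Min-cut edges: In→a (5), In→b (5), In→c (6); capacity 5 + 5 + 6 = 16.
This cut is saturated, so no flow can exceed 16.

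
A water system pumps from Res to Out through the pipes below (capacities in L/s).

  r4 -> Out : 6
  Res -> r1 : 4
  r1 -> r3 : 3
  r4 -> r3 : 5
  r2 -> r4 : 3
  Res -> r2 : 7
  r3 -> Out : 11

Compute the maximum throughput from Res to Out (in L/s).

Augment Res→r1→r3→Out: bottleneck 3, flow now 3.
Augment Res→r2→r4→Out: bottleneck 3, flow now 6.
No augmenting path remains; maximum flow = 6.
In the residual graph, reachable from Res: {Res, r1, r2}.
Min-cut edges: r1→r3 (3), r2→r4 (3); capacity 3 + 3 = 6.
This cut is saturated, so no flow can exceed 6.

6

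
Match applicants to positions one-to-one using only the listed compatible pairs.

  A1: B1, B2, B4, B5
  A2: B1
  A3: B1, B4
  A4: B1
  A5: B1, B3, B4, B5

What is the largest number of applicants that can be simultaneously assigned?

4

Unit-capacity flow: source→left, listed edges, right→sink; max matching = max flow.
Augmenting path A1→B1 (+1); matched 1.
Augmenting path A3→B4 (+1); matched 2.
Augmenting path A5→B3 (+1); matched 3.
Augmenting path A2→B1→A1→B2 (+1); matched 4.
No augmenting path remains; maximum matching = 4.
König certificate: {A1, A3, A5, B1} is a vertex cover of size 4 (every listed pair touches it), so no matching can be larger.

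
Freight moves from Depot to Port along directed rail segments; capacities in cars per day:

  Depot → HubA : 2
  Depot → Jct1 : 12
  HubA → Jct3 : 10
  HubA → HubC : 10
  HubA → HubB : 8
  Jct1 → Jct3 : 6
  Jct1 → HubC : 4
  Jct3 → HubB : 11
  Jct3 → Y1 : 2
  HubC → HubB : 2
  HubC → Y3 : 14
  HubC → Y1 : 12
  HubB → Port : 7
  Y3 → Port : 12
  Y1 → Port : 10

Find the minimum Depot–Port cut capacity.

12

Augment Depot→HubA→HubB→Port: bottleneck 2, flow now 2.
Augment Depot→Jct1→Jct3→HubB→Port: bottleneck 5, flow now 7.
Augment Depot→Jct1→Jct3→Y1→Port: bottleneck 1, flow now 8.
Augment Depot→Jct1→HubC→Y3→Port: bottleneck 4, flow now 12.
No augmenting path remains; maximum flow = 12.
By max-flow min-cut, the minimum cut capacity equals the max flow.
In the residual graph, reachable from Depot: {Depot, Jct1}.
Min-cut edges: Depot→HubA (2), Jct1→Jct3 (6), Jct1→HubC (4); capacity 2 + 6 + 4 = 12.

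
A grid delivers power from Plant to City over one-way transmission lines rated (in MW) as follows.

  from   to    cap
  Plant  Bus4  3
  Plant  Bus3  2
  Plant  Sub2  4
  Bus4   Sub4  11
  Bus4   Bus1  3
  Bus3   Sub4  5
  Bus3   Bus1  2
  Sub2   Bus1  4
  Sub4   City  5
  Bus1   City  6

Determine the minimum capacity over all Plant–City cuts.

9

Augment Plant→Bus4→Sub4→City: bottleneck 3, flow now 3.
Augment Plant→Bus3→Sub4→City: bottleneck 2, flow now 5.
Augment Plant→Sub2→Bus1→City: bottleneck 4, flow now 9.
No augmenting path remains; maximum flow = 9.
By max-flow min-cut, the minimum cut capacity equals the max flow.
In the residual graph, reachable from Plant: {Plant}.
Min-cut edges: Plant→Bus4 (3), Plant→Bus3 (2), Plant→Sub2 (4); capacity 3 + 2 + 4 = 9.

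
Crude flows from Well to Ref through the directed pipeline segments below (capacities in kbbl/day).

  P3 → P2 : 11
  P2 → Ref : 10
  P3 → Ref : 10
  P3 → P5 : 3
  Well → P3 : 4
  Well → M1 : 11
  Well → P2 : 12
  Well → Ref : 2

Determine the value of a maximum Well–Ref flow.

Augment Well→Ref: bottleneck 2, flow now 2.
Augment Well→P3→Ref: bottleneck 4, flow now 6.
Augment Well→P2→Ref: bottleneck 10, flow now 16.
No augmenting path remains; maximum flow = 16.
In the residual graph, reachable from Well: {Well, M1, P2}.
Min-cut edges: Well→P3 (4), Well→Ref (2), P2→Ref (10); capacity 4 + 2 + 10 = 16.
This cut is saturated, so no flow can exceed 16.

16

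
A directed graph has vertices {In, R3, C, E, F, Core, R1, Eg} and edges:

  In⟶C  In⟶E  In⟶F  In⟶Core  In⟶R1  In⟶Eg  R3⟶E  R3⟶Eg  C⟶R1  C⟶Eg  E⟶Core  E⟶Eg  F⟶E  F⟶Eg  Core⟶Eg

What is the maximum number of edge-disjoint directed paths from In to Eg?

Assign every edge capacity 1; by Menger, the answer equals the max flow.
Path In→Eg (+1); total 1.
Path In→C→Eg (+1); total 2.
Path In→E→Eg (+1); total 3.
Path In→F→Eg (+1); total 4.
Path In→Core→Eg (+1); total 5.
No residual In→Eg path; max flow = 5.
Certifying cut of size 5: {In→C, In→Core, In→E, In→Eg, In→F}.

5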